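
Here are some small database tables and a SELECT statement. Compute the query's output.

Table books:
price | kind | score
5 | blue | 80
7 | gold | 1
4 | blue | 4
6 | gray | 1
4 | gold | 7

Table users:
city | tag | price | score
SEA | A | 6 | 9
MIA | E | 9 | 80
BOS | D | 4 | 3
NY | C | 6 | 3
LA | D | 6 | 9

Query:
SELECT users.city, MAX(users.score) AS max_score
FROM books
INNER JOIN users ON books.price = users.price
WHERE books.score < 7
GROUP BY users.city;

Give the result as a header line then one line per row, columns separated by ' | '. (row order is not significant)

== RESULT ==
users.city | max_score
BOS | 3
SEA | 9
NY | 3
LA | 9

Derivation:
After JOIN users (5 rows):
books.price | books.kind | books.score | users.city | users.tag | users.price | users.score
4 | blue | 4 | BOS | D | 4 | 3
6 | gray | 1 | SEA | A | 6 | 9
6 | gray | 1 | NY | C | 6 | 3
6 | gray | 1 | LA | D | 6 | 9
4 | gold | 7 | BOS | D | 4 | 3
After WHERE (4 rows):
books.price | books.kind | books.score | users.city | users.tag | users.price | users.score
4 | blue | 4 | BOS | D | 4 | 3
6 | gray | 1 | SEA | A | 6 | 9
6 | gray | 1 | NY | C | 6 | 3
6 | gray | 1 | LA | D | 6 | 9
After GROUP BY (4 rows):
users.city | max_score
BOS | 3
SEA | 9
NY | 3
LA | 9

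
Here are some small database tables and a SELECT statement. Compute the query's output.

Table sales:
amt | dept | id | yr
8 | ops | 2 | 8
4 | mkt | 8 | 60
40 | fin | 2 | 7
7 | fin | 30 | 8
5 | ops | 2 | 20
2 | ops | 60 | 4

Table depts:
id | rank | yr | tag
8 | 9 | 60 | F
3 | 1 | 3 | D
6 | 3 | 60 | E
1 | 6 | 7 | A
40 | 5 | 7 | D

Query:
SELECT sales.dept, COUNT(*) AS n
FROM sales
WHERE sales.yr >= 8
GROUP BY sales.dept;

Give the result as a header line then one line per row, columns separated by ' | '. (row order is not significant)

After WHERE (4 rows):
sales.amt | sales.dept | sales.id | sales.yr
8 | ops | 2 | 8
4 | mkt | 8 | 60
7 | fin | 30 | 8
5 | ops | 2 | 20
After GROUP BY (3 rows):
sales.dept | n
ops | 2
mkt | 1
fin | 1

== RESULT ==
sales.dept | n
ops | 2
mkt | 1
fin | 1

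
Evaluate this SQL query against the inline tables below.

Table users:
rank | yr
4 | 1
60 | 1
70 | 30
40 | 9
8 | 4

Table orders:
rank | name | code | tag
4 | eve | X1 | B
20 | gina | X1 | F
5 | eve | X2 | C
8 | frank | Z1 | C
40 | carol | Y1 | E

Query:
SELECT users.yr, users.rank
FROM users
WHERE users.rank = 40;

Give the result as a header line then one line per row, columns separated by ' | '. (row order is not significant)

== RESULT ==
users.yr | users.rank
9 | 40

Derivation:
After WHERE (1 rows):
users.rank | users.yr
40 | 9
After SELECT (1 rows):
users.yr | users.rank
9 | 40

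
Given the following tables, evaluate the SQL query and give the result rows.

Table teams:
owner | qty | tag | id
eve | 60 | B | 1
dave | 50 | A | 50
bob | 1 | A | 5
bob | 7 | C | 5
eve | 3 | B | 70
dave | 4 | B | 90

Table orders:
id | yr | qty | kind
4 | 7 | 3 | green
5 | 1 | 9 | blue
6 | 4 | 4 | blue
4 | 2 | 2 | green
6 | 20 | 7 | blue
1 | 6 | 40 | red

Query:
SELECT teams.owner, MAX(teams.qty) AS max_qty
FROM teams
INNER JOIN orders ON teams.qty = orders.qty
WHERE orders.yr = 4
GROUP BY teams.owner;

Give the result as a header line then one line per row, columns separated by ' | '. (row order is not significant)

== RESULT ==
teams.owner | max_qty
dave | 4

Derivation:
After JOIN orders (3 rows):
teams.owner | teams.qty | teams.tag | teams.id | orders.id | orders.yr | orders.qty | orders.kind
bob | 7 | C | 5 | 6 | 20 | 7 | blue
eve | 3 | B | 70 | 4 | 7 | 3 | green
dave | 4 | B | 90 | 6 | 4 | 4 | blue
After WHERE (1 rows):
teams.owner | teams.qty | teams.tag | teams.id | orders.id | orders.yr | orders.qty | orders.kind
dave | 4 | B | 90 | 6 | 4 | 4 | blue
After GROUP BY (1 rows):
teams.owner | max_qty
dave | 4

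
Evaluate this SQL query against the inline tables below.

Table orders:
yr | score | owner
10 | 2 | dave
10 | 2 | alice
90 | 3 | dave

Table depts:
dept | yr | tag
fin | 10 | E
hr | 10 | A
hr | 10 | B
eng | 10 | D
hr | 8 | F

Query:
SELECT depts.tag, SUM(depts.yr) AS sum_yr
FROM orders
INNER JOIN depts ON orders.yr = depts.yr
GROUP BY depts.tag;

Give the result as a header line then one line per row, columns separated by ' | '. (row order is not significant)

== RESULT ==
depts.tag | sum_yr
E | 20
A | 20
B | 20
D | 20

Derivation:
After JOIN depts (8 rows):
orders.yr | orders.score | orders.owner | depts.dept | depts.yr | depts.tag
10 | 2 | dave | fin | 10 | E
10 | 2 | dave | hr | 10 | A
10 | 2 | dave | hr | 10 | B
10 | 2 | dave | eng | 10 | D
10 | 2 | alice | fin | 10 | E
10 | 2 | alice | hr | 10 | A
10 | 2 | alice | hr | 10 | B
10 | 2 | alice | eng | 10 | D
After GROUP BY (4 rows):
depts.tag | sum_yr
E | 20
A | 20
B | 20
D | 20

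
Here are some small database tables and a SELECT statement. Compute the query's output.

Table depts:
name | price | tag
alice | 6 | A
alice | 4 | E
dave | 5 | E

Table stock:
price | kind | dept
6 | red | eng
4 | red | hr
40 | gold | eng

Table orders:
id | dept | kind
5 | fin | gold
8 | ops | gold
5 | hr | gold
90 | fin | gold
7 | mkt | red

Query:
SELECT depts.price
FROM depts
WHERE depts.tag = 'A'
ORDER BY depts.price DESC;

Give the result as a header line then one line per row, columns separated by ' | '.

== RESULT ==
depts.price
6

Derivation:
After WHERE (1 rows):
depts.name | depts.price | depts.tag
alice | 6 | A
After SELECT (1 rows):
depts.price
6
After ORDER BY (1 rows):
depts.price
6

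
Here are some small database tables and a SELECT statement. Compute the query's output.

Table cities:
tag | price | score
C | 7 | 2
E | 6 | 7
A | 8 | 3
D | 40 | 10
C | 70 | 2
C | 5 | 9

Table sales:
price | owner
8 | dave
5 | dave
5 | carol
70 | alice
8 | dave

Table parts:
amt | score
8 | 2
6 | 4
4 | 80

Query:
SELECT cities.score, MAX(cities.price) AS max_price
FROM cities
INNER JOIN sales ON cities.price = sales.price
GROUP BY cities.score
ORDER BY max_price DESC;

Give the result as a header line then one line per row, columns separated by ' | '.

== RESULT ==
cities.score | max_price
2 | 70
3 | 8
9 | 5

Derivation:
After JOIN sales (5 rows):
cities.tag | cities.price | cities.score | sales.price | sales.owner
A | 8 | 3 | 8 | dave
A | 8 | 3 | 8 | dave
C | 70 | 2 | 70 | alice
C | 5 | 9 | 5 | dave
C | 5 | 9 | 5 | carol
After GROUP BY (3 rows):
cities.score | max_price
3 | 8
2 | 70
9 | 5
After ORDER BY (3 rows):
cities.score | max_price
2 | 70
3 | 8
9 | 5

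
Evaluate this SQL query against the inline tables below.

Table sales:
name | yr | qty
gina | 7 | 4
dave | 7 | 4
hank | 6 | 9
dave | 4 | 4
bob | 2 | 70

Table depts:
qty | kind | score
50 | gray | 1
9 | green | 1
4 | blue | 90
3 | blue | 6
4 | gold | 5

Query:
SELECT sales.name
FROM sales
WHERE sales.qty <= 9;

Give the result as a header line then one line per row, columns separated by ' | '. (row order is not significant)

After WHERE (4 rows):
sales.name | sales.yr | sales.qty
gina | 7 | 4
dave | 7 | 4
hank | 6 | 9
dave | 4 | 4
After SELECT (4 rows):
sales.name
gina
dave
hank
dave

== RESULT ==
sales.name
gina
dave
hank
dave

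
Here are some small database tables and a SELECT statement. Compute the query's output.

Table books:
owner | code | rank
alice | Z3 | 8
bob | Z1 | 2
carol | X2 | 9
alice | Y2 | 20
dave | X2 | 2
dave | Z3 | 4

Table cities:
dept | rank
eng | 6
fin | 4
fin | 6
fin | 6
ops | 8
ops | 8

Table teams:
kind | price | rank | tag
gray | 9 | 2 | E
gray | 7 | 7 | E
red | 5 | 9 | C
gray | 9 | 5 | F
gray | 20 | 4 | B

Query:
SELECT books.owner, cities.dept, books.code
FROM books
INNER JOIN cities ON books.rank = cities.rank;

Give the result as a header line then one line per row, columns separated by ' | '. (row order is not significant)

== RESULT ==
books.owner | cities.dept | books.code
alice | ops | Z3
alice | ops | Z3
dave | fin | Z3

Derivation:
After JOIN cities (3 rows):
books.owner | books.code | books.rank | cities.dept | cities.rank
alice | Z3 | 8 | ops | 8
alice | Z3 | 8 | ops | 8
dave | Z3 | 4 | fin | 4
After SELECT (3 rows):
books.owner | cities.dept | books.code
alice | ops | Z3
alice | ops | Z3
dave | fin | Z3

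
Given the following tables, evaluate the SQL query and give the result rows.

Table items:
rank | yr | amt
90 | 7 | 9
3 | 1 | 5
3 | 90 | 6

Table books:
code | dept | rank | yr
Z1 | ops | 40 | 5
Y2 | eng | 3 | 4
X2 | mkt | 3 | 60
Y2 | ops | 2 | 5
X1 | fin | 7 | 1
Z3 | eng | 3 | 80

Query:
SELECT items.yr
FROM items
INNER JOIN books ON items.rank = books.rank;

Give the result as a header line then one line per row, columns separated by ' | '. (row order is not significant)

== RESULT ==
items.yr
1
1
1
90
90
90

Derivation:
After JOIN books (6 rows):
items.rank | items.yr | items.amt | books.code | books.dept | books.rank | books.yr
3 | 1 | 5 | Y2 | eng | 3 | 4
3 | 1 | 5 | X2 | mkt | 3 | 60
3 | 1 | 5 | Z3 | eng | 3 | 80
3 | 90 | 6 | Y2 | eng | 3 | 4
3 | 90 | 6 | X2 | mkt | 3 | 60
3 | 90 | 6 | Z3 | eng | 3 | 80
After SELECT (6 rows):
items.yr
1
1
1
90
90
90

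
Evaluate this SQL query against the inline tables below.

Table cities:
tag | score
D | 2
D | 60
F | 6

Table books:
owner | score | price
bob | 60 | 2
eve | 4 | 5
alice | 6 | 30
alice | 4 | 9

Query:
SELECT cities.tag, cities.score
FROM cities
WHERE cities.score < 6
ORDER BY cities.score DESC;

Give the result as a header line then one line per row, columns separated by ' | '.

== RESULT ==
cities.tag | cities.score
D | 2

Derivation:
After WHERE (1 rows):
cities.tag | cities.score
D | 2
After SELECT (1 rows):
cities.tag | cities.score
D | 2
After ORDER BY (1 rows):
cities.tag | cities.score
D | 2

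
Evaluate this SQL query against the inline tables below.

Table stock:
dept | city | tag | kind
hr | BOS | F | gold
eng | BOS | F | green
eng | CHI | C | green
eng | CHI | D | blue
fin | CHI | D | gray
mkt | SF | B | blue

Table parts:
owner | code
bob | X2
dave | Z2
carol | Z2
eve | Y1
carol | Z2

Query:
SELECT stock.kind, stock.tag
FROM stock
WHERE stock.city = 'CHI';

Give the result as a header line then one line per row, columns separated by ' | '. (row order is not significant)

== RESULT ==
stock.kind | stock.tag
green | C
blue | D
gray | D

Derivation:
After WHERE (3 rows):
stock.dept | stock.city | stock.tag | stock.kind
eng | CHI | C | green
eng | CHI | D | blue
fin | CHI | D | gray
After SELECT (3 rows):
stock.kind | stock.tag
green | C
blue | D
gray | D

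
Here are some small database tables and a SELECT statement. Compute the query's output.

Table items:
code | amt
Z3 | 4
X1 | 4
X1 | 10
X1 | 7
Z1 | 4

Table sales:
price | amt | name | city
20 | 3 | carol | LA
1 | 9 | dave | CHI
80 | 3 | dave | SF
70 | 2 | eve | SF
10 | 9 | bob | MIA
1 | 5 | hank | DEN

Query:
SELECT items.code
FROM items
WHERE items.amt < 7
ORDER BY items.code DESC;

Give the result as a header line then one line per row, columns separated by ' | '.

== RESULT ==
items.code
Z3
Z1
X1

Derivation:
After WHERE (3 rows):
items.code | items.amt
Z3 | 4
X1 | 4
Z1 | 4
After SELECT (3 rows):
items.code
Z3
X1
Z1
After ORDER BY (3 rows):
items.code
Z3
Z1
X1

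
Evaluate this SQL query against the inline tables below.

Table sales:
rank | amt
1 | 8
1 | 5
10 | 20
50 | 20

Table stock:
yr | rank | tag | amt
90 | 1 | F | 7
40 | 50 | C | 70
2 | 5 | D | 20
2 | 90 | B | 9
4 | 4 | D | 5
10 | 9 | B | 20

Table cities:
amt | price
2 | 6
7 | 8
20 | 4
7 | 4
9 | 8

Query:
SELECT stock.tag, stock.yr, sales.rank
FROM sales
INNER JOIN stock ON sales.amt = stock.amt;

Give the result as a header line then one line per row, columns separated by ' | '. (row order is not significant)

== RESULT ==
stock.tag | stock.yr | sales.rank
D | 4 | 1
D | 2 | 10
B | 10 | 10
D | 2 | 50
B | 10 | 50

Derivation:
After JOIN stock (5 rows):
sales.rank | sales.amt | stock.yr | stock.rank | stock.tag | stock.amt
1 | 5 | 4 | 4 | D | 5
10 | 20 | 2 | 5 | D | 20
10 | 20 | 10 | 9 | B | 20
50 | 20 | 2 | 5 | D | 20
50 | 20 | 10 | 9 | B | 20
After SELECT (5 rows):
stock.tag | stock.yr | sales.rank
D | 4 | 1
D | 2 | 10
B | 10 | 10
D | 2 | 50
B | 10 | 50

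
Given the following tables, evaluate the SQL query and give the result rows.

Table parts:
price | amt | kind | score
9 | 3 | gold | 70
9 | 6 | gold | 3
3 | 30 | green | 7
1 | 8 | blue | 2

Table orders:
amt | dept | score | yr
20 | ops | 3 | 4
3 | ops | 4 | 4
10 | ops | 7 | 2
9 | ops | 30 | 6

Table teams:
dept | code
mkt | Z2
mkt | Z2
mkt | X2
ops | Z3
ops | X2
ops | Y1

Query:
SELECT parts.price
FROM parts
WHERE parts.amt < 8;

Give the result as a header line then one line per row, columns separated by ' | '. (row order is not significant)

After WHERE (2 rows):
parts.price | parts.amt | parts.kind | parts.score
9 | 3 | gold | 70
9 | 6 | gold | 3
After SELECT (2 rows):
parts.price
9
9

== RESULT ==
parts.price
9
9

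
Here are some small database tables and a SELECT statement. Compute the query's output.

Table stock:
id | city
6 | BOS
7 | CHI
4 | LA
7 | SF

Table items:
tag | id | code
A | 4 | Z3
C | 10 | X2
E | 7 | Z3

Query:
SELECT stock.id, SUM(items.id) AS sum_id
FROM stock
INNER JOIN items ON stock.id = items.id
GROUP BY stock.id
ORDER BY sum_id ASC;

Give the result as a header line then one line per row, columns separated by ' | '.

== RESULT ==
stock.id | sum_id
4 | 4
7 | 14

Derivation:
After JOIN items (3 rows):
stock.id | stock.city | items.tag | items.id | items.code
7 | CHI | E | 7 | Z3
4 | LA | A | 4 | Z3
7 | SF | E | 7 | Z3
After GROUP BY (2 rows):
stock.id | sum_id
7 | 14
4 | 4
After ORDER BY (2 rows):
stock.id | sum_id
4 | 4
7 | 14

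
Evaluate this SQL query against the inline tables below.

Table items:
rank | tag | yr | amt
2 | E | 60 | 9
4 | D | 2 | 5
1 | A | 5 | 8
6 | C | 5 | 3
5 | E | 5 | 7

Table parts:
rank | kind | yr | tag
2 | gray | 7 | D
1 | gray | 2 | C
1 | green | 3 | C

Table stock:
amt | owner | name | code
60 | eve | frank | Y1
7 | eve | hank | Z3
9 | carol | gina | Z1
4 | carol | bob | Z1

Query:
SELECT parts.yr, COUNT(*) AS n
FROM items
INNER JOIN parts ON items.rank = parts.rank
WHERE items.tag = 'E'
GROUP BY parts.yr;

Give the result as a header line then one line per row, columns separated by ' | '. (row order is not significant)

== RESULT ==
parts.yr | n
7 | 1

Derivation:
After JOIN parts (3 rows):
items.rank | items.tag | items.yr | items.amt | parts.rank | parts.kind | parts.yr | parts.tag
2 | E | 60 | 9 | 2 | gray | 7 | D
1 | A | 5 | 8 | 1 | gray | 2 | C
1 | A | 5 | 8 | 1 | green | 3 | C
After WHERE (1 rows):
items.rank | items.tag | items.yr | items.amt | parts.rank | parts.kind | parts.yr | parts.tag
2 | E | 60 | 9 | 2 | gray | 7 | D
After GROUP BY (1 rows):
parts.yr | n
7 | 1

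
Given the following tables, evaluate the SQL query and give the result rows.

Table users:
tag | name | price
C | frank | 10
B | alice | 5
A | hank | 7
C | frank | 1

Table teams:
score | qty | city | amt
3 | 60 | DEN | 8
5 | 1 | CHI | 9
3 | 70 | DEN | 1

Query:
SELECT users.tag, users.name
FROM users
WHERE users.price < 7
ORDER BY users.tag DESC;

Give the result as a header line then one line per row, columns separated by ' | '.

== RESULT ==
users.tag | users.name
C | frank
B | alice

Derivation:
After WHERE (2 rows):
users.tag | users.name | users.price
B | alice | 5
C | frank | 1
After SELECT (2 rows):
users.tag | users.name
B | alice
C | frank
After ORDER BY (2 rows):
users.tag | users.name
C | frank
B | alice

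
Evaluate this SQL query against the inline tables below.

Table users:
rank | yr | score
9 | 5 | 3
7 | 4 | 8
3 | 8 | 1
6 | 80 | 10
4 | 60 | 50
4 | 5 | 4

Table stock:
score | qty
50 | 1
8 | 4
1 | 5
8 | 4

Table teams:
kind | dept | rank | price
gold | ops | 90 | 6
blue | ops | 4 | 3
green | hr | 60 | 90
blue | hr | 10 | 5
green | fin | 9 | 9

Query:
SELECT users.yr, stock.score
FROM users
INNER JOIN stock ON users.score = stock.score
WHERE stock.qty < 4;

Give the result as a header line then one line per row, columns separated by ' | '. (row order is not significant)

After JOIN stock (4 rows):
users.rank | users.yr | users.score | stock.score | stock.qty
7 | 4 | 8 | 8 | 4
7 | 4 | 8 | 8 | 4
3 | 8 | 1 | 1 | 5
4 | 60 | 50 | 50 | 1
After WHERE (1 rows):
users.rank | users.yr | users.score | stock.score | stock.qty
4 | 60 | 50 | 50 | 1
After SELECT (1 rows):
users.yr | stock.score
60 | 50

== RESULT ==
users.yr | stock.score
60 | 50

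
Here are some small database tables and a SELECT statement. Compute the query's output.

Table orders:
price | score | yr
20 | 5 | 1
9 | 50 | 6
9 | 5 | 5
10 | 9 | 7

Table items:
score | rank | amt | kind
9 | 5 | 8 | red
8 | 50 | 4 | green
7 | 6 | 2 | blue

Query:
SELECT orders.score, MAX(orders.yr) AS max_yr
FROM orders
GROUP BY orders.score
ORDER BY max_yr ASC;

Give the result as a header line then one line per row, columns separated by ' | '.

After GROUP BY (3 rows):
orders.score | max_yr
5 | 5
50 | 6
9 | 7
After ORDER BY (3 rows):
orders.score | max_yr
5 | 5
50 | 6
9 | 7

== RESULT ==
orders.score | max_yr
5 | 5
50 | 6
9 | 7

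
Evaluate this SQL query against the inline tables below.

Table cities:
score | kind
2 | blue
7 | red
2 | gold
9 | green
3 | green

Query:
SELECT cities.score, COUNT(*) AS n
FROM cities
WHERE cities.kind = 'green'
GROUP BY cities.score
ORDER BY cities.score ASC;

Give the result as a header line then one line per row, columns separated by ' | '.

After WHERE (2 rows):
cities.score | cities.kind
9 | green
3 | green
After GROUP BY (2 rows):
cities.score | n
9 | 1
3 | 1
After ORDER BY (2 rows):
cities.score | n
3 | 1
9 | 1

== RESULT ==
cities.score | n
3 | 1
9 | 1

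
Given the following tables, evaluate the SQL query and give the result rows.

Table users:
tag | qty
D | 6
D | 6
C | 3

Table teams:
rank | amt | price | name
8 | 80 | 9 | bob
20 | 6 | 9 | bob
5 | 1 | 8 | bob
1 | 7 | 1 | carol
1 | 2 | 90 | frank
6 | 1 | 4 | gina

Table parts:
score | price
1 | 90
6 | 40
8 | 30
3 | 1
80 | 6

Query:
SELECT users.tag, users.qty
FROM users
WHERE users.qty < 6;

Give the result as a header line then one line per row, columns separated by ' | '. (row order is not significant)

After WHERE (1 rows):
users.tag | users.qty
C | 3
After SELECT (1 rows):
users.tag | users.qty
C | 3

== RESULT ==
users.tag | users.qty
C | 3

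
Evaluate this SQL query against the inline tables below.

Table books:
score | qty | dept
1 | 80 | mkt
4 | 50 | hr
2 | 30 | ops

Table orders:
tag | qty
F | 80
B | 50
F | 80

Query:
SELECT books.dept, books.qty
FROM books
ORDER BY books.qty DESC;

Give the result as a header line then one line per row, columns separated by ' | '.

After SELECT (3 rows):
books.dept | books.qty
mkt | 80
hr | 50
ops | 30
After ORDER BY (3 rows):
books.dept | books.qty
mkt | 80
hr | 50
ops | 30

== RESULT ==
books.dept | books.qty
mkt | 80
hr | 50
ops | 30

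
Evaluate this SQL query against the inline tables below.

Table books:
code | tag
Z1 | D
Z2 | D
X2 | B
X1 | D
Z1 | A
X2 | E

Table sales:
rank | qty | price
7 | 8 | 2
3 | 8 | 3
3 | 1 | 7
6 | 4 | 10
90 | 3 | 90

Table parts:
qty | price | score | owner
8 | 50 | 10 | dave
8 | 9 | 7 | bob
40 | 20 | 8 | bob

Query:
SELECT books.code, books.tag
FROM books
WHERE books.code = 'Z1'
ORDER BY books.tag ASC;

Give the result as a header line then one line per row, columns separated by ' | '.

== RESULT ==
books.code | books.tag
Z1 | A
Z1 | D

Derivation:
After WHERE (2 rows):
books.code | books.tag
Z1 | D
Z1 | A
After SELECT (2 rows):
books.code | books.tag
Z1 | D
Z1 | A
After ORDER BY (2 rows):
books.code | books.tag
Z1 | A
Z1 | D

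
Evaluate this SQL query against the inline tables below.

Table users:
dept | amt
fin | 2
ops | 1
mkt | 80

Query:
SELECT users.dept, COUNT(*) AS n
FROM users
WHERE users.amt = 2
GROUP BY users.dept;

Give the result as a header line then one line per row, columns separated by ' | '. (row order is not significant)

After WHERE (1 rows):
users.dept | users.amt
fin | 2
After GROUP BY (1 rows):
users.dept | n
fin | 1

== RESULT ==
users.dept | n
fin | 1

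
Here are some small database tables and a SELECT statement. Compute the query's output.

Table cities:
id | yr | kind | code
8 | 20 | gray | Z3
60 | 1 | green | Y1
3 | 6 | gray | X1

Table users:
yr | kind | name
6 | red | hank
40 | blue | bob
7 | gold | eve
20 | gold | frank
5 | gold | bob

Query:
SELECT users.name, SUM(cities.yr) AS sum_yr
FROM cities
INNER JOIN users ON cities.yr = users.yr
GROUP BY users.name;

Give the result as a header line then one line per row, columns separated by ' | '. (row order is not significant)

== RESULT ==
users.name | sum_yr
frank | 20
hank | 6

Derivation:
After JOIN users (2 rows):
cities.id | cities.yr | cities.kind | cities.code | users.yr | users.kind | users.name
8 | 20 | gray | Z3 | 20 | gold | frank
3 | 6 | gray | X1 | 6 | red | hank
After GROUP BY (2 rows):
users.name | sum_yr
frank | 20
hank | 6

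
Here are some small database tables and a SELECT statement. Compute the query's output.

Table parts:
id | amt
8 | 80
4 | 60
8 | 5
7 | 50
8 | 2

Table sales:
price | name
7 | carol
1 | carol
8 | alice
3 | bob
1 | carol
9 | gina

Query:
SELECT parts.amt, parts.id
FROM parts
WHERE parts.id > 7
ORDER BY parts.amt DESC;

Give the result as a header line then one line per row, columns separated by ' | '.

After WHERE (3 rows):
parts.id | parts.amt
8 | 80
8 | 5
8 | 2
After SELECT (3 rows):
parts.amt | parts.id
80 | 8
5 | 8
2 | 8
After ORDER BY (3 rows):
parts.amt | parts.id
80 | 8
5 | 8
2 | 8

== RESULT ==
parts.amt | parts.id
80 | 8
5 | 8
2 | 8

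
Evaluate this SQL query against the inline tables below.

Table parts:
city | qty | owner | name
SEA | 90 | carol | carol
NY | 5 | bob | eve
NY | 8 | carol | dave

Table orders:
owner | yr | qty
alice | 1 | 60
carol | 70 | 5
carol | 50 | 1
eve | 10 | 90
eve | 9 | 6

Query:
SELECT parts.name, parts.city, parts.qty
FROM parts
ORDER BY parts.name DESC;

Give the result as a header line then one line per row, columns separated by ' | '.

After SELECT (3 rows):
parts.name | parts.city | parts.qty
carol | SEA | 90
eve | NY | 5
dave | NY | 8
After ORDER BY (3 rows):
parts.name | parts.city | parts.qty
eve | NY | 5
dave | NY | 8
carol | SEA | 90

== RESULT ==
parts.name | parts.city | parts.qty
eve | NY | 5
dave | NY | 8
carol | SEA | 90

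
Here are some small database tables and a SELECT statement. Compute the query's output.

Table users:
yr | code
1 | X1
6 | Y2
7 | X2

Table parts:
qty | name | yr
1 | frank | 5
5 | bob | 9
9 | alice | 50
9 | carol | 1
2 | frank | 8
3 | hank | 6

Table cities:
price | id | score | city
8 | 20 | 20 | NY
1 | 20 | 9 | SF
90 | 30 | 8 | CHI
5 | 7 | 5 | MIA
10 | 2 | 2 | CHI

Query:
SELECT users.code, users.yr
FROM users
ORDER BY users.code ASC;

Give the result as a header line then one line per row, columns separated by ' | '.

== RESULT ==
users.code | users.yr
X1 | 1
X2 | 7
Y2 | 6

Derivation:
After SELECT (3 rows):
users.code | users.yr
X1 | 1
Y2 | 6
X2 | 7
After ORDER BY (3 rows):
users.code | users.yr
X1 | 1
X2 | 7
Y2 | 6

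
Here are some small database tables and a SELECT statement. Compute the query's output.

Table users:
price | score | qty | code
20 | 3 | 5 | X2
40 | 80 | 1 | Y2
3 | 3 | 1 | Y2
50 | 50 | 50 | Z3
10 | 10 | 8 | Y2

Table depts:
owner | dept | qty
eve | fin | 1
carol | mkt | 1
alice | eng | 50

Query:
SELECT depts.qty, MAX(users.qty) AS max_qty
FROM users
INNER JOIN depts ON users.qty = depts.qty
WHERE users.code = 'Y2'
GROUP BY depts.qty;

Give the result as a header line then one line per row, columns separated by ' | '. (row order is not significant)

After JOIN depts (5 rows):
users.price | users.score | users.qty | users.code | depts.owner | depts.dept | depts.qty
40 | 80 | 1 | Y2 | eve | fin | 1
40 | 80 | 1 | Y2 | carol | mkt | 1
3 | 3 | 1 | Y2 | eve | fin | 1
3 | 3 | 1 | Y2 | carol | mkt | 1
50 | 50 | 50 | Z3 | alice | eng | 50
After WHERE (4 rows):
users.price | users.score | users.qty | users.code | depts.owner | depts.dept | depts.qty
40 | 80 | 1 | Y2 | eve | fin | 1
40 | 80 | 1 | Y2 | carol | mkt | 1
3 | 3 | 1 | Y2 | eve | fin | 1
3 | 3 | 1 | Y2 | carol | mkt | 1
After GROUP BY (1 rows):
depts.qty | max_qty
1 | 1

== RESULT ==
depts.qty | max_qty
1 | 1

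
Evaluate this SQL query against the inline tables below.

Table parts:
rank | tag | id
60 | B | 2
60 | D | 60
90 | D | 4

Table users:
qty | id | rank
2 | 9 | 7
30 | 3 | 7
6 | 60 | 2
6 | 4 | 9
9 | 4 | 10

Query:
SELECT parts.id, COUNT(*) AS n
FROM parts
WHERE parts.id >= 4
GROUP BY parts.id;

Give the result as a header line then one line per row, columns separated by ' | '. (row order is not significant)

After WHERE (2 rows):
parts.rank | parts.tag | parts.id
60 | D | 60
90 | D | 4
After GROUP BY (2 rows):
parts.id | n
60 | 1
4 | 1

== RESULT ==
parts.id | n
60 | 1
4 | 1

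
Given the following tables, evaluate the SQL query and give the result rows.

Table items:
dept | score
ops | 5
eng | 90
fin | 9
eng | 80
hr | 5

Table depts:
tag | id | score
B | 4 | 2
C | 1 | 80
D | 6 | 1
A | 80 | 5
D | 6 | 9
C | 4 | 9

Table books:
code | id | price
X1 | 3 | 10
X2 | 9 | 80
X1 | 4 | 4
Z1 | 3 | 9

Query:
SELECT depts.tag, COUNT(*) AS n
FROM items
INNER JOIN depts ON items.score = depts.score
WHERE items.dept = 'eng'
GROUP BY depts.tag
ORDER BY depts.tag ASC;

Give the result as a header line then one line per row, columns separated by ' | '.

== RESULT ==
depts.tag | n
C | 1

Derivation:
After JOIN depts (5 rows):
items.dept | items.score | depts.tag | depts.id | depts.score
ops | 5 | A | 80 | 5
fin | 9 | D | 6 | 9
fin | 9 | C | 4 | 9
eng | 80 | C | 1 | 80
hr | 5 | A | 80 | 5
After WHERE (1 rows):
items.dept | items.score | depts.tag | depts.id | depts.score
eng | 80 | C | 1 | 80
After GROUP BY (1 rows):
depts.tag | n
C | 1
After ORDER BY (1 rows):
depts.tag | n
C | 1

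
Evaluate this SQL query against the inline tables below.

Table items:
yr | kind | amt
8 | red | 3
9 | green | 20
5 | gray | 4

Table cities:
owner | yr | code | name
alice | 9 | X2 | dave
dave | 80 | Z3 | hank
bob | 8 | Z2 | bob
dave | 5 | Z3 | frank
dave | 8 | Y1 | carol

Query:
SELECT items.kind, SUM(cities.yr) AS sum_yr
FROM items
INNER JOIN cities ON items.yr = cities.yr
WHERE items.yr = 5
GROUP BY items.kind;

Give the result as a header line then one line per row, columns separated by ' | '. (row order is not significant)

== RESULT ==
items.kind | sum_yr
gray | 5

Derivation:
After JOIN cities (4 rows):
items.yr | items.kind | items.amt | cities.owner | cities.yr | cities.code | cities.name
8 | red | 3 | bob | 8 | Z2 | bob
8 | red | 3 | dave | 8 | Y1 | carol
9 | green | 20 | alice | 9 | X2 | dave
5 | gray | 4 | dave | 5 | Z3 | frank
After WHERE (1 rows):
items.yr | items.kind | items.amt | cities.owner | cities.yr | cities.code | cities.name
5 | gray | 4 | dave | 5 | Z3 | frank
After GROUP BY (1 rows):
items.kind | sum_yr
gray | 5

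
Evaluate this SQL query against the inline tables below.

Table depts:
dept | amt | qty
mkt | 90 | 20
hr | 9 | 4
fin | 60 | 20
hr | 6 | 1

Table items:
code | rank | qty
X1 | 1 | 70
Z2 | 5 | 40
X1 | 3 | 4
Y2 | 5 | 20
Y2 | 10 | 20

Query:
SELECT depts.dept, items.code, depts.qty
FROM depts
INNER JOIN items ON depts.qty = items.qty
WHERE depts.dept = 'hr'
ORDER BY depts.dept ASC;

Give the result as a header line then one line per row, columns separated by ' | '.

== RESULT ==
depts.dept | items.code | depts.qty
hr | X1 | 4

Derivation:
After JOIN items (5 rows):
depts.dept | depts.amt | depts.qty | items.code | items.rank | items.qty
mkt | 90 | 20 | Y2 | 5 | 20
mkt | 90 | 20 | Y2 | 10 | 20
hr | 9 | 4 | X1 | 3 | 4
fin | 60 | 20 | Y2 | 5 | 20
fin | 60 | 20 | Y2 | 10 | 20
After WHERE (1 rows):
depts.dept | depts.amt | depts.qty | items.code | items.rank | items.qty
hr | 9 | 4 | X1 | 3 | 4
After SELECT (1 rows):
depts.dept | items.code | depts.qty
hr | X1 | 4
After ORDER BY (1 rows):
depts.dept | items.code | depts.qty
hr | X1 | 4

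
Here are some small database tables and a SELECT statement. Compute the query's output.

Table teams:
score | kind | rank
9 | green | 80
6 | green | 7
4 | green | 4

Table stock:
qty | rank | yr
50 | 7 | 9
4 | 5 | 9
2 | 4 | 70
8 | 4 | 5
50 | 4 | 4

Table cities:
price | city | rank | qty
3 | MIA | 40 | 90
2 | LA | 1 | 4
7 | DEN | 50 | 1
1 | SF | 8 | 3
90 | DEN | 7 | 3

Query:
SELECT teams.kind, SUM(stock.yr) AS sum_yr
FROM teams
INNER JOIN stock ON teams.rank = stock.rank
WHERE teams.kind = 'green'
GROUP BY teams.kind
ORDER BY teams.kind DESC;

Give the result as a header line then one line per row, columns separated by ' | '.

After JOIN stock (4 rows):
teams.score | teams.kind | teams.rank | stock.qty | stock.rank | stock.yr
6 | green | 7 | 50 | 7 | 9
4 | green | 4 | 2 | 4 | 70
4 | green | 4 | 8 | 4 | 5
4 | green | 4 | 50 | 4 | 4
After WHERE (4 rows):
teams.score | teams.kind | teams.rank | stock.qty | stock.rank | stock.yr
6 | green | 7 | 50 | 7 | 9
4 | green | 4 | 2 | 4 | 70
4 | green | 4 | 8 | 4 | 5
4 | green | 4 | 50 | 4 | 4
After GROUP BY (1 rows):
teams.kind | sum_yr
green | 88
After ORDER BY (1 rows):
teams.kind | sum_yr
green | 88

== RESULT ==
teams.kind | sum_yr
green | 88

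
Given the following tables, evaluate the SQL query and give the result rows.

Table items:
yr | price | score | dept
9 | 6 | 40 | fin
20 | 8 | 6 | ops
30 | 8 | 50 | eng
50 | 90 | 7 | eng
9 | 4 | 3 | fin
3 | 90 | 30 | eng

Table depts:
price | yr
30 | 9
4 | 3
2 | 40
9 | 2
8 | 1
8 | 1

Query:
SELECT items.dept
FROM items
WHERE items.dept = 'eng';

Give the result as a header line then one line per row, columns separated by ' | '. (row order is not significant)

After WHERE (3 rows):
items.yr | items.price | items.score | items.dept
30 | 8 | 50 | eng
50 | 90 | 7 | eng
3 | 90 | 30 | eng
After SELECT (3 rows):
items.dept
eng
eng
eng

== RESULT ==
items.dept
eng
eng
eng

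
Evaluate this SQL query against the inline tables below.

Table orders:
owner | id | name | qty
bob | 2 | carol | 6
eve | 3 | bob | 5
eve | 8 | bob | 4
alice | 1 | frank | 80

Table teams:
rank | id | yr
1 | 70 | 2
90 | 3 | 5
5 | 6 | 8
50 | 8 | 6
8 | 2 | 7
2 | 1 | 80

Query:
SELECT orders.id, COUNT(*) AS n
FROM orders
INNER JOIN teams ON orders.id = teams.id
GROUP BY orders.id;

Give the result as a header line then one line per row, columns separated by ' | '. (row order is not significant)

After JOIN teams (4 rows):
orders.owner | orders.id | orders.name | orders.qty | teams.rank | teams.id | teams.yr
bob | 2 | carol | 6 | 8 | 2 | 7
eve | 3 | bob | 5 | 90 | 3 | 5
eve | 8 | bob | 4 | 50 | 8 | 6
alice | 1 | frank | 80 | 2 | 1 | 80
After GROUP BY (4 rows):
orders.id | n
2 | 1
3 | 1
8 | 1
1 | 1

== RESULT ==
orders.id | n
2 | 1
3 | 1
8 | 1
1 | 1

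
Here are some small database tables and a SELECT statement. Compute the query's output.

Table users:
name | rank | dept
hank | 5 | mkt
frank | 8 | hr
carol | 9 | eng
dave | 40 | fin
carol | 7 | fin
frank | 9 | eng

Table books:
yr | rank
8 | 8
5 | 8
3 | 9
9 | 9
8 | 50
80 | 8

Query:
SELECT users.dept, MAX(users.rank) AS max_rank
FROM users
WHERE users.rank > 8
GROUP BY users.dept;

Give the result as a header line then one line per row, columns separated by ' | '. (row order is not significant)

After WHERE (3 rows):
users.name | users.rank | users.dept
carol | 9 | eng
dave | 40 | fin
frank | 9 | eng
After GROUP BY (2 rows):
users.dept | max_rank
eng | 9
fin | 40

== RESULT ==
users.dept | max_rank
eng | 9
fin | 40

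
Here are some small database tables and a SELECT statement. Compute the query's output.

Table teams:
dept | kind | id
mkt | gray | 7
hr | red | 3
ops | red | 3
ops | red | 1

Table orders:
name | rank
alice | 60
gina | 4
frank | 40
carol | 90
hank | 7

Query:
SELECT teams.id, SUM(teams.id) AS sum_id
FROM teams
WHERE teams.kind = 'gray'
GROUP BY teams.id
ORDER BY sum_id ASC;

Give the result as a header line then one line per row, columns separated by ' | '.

== RESULT ==
teams.id | sum_id
7 | 7

Derivation:
After WHERE (1 rows):
teams.dept | teams.kind | teams.id
mkt | gray | 7
After GROUP BY (1 rows):
teams.id | sum_id
7 | 7
After ORDER BY (1 rows):
teams.id | sum_id
7 | 7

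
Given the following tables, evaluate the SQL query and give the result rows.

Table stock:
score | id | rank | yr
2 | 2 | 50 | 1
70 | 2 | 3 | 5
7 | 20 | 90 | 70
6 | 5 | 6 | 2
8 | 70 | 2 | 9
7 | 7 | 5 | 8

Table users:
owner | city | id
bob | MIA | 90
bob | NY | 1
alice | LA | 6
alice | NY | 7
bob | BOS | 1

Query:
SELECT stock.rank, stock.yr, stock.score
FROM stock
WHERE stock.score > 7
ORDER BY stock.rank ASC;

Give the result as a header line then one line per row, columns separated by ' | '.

== RESULT ==
stock.rank | stock.yr | stock.score
2 | 9 | 8
3 | 5 | 70

Derivation:
After WHERE (2 rows):
stock.score | stock.id | stock.rank | stock.yr
70 | 2 | 3 | 5
8 | 70 | 2 | 9
After SELECT (2 rows):
stock.rank | stock.yr | stock.score
3 | 5 | 70
2 | 9 | 8
After ORDER BY (2 rows):
stock.rank | stock.yr | stock.score
2 | 9 | 8
3 | 5 | 70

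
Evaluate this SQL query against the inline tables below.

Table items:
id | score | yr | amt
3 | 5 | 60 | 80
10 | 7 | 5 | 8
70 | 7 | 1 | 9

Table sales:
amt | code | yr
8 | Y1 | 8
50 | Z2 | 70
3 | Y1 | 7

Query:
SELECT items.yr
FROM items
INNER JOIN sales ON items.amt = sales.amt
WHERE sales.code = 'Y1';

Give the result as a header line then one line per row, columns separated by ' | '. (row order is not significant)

After JOIN sales (1 rows):
items.id | items.score | items.yr | items.amt | sales.amt | sales.code | sales.yr
10 | 7 | 5 | 8 | 8 | Y1 | 8
After WHERE (1 rows):
items.id | items.score | items.yr | items.amt | sales.amt | sales.code | sales.yr
10 | 7 | 5 | 8 | 8 | Y1 | 8
After SELECT (1 rows):
items.yr
5

== RESULT ==
items.yr
5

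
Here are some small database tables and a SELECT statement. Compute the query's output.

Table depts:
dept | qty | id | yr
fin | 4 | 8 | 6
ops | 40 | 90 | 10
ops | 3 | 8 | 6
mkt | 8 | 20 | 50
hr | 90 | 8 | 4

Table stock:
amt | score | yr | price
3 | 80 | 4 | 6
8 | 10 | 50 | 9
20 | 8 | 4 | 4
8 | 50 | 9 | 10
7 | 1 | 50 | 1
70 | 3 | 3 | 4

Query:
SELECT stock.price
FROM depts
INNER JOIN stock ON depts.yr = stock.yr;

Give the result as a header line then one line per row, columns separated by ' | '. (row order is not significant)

== RESULT ==
stock.price
9
1
6
4

Derivation:
After JOIN stock (4 rows):
depts.dept | depts.qty | depts.id | depts.yr | stock.amt | stock.score | stock.yr | stock.price
mkt | 8 | 20 | 50 | 8 | 10 | 50 | 9
mkt | 8 | 20 | 50 | 7 | 1 | 50 | 1
hr | 90 | 8 | 4 | 3 | 80 | 4 | 6
hr | 90 | 8 | 4 | 20 | 8 | 4 | 4
After SELECT (4 rows):
stock.price
9
1
6
4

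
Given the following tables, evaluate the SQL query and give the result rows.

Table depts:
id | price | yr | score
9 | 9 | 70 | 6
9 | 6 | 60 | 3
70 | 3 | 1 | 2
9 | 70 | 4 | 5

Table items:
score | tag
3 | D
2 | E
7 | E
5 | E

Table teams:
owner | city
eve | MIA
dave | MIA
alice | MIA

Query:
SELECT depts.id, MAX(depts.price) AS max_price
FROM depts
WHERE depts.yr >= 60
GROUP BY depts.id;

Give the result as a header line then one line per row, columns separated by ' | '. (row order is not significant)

== RESULT ==
depts.id | max_price
9 | 9

Derivation:
After WHERE (2 rows):
depts.id | depts.price | depts.yr | depts.score
9 | 9 | 70 | 6
9 | 6 | 60 | 3
After GROUP BY (1 rows):
depts.id | max_price
9 | 9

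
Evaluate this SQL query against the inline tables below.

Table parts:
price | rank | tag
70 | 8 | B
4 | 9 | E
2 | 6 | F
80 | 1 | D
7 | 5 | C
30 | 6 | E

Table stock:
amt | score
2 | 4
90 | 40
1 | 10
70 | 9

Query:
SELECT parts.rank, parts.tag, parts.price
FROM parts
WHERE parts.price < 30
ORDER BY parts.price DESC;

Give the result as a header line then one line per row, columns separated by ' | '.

After WHERE (3 rows):
parts.price | parts.rank | parts.tag
4 | 9 | E
2 | 6 | F
7 | 5 | C
After SELECT (3 rows):
parts.rank | parts.tag | parts.price
9 | E | 4
6 | F | 2
5 | C | 7
After ORDER BY (3 rows):
parts.rank | parts.tag | parts.price
5 | C | 7
9 | E | 4
6 | F | 2

== RESULT ==
parts.rank | parts.tag | parts.price
5 | C | 7
9 | E | 4
6 | F | 2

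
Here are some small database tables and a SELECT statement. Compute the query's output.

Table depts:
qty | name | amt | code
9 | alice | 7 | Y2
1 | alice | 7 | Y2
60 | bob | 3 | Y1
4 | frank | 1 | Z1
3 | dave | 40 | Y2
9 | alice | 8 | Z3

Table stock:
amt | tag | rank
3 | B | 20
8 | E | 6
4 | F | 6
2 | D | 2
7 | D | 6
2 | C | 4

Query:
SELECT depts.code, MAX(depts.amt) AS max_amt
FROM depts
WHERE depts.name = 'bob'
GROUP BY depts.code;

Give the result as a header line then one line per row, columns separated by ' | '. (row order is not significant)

== RESULT ==
depts.code | max_amt
Y1 | 3

Derivation:
After WHERE (1 rows):
depts.qty | depts.name | depts.amt | depts.code
60 | bob | 3 | Y1
After GROUP BY (1 rows):
depts.code | max_amt
Y1 | 3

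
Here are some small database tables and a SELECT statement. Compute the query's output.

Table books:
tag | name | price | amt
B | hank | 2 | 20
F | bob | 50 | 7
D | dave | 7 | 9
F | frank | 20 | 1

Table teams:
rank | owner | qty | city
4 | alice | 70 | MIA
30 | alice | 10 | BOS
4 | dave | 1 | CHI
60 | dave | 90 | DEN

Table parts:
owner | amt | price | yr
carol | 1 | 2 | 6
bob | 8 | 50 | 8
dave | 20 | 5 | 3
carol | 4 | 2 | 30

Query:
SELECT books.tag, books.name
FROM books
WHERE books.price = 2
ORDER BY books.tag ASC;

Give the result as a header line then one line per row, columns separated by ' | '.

After WHERE (1 rows):
books.tag | books.name | books.price | books.amt
B | hank | 2 | 20
After SELECT (1 rows):
books.tag | books.name
B | hank
After ORDER BY (1 rows):
books.tag | books.name
B | hank

== RESULT ==
books.tag | books.name
B | hank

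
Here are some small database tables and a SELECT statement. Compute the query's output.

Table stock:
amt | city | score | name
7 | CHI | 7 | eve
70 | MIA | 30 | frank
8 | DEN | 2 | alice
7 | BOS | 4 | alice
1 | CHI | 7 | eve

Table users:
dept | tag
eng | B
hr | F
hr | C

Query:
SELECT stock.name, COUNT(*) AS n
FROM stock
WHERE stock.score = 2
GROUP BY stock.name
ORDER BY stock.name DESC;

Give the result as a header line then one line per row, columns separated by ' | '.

After WHERE (1 rows):
stock.amt | stock.city | stock.score | stock.name
8 | DEN | 2 | alice
After GROUP BY (1 rows):
stock.name | n
alice | 1
After ORDER BY (1 rows):
stock.name | n
alice | 1

== RESULT ==
stock.name | n
alice | 1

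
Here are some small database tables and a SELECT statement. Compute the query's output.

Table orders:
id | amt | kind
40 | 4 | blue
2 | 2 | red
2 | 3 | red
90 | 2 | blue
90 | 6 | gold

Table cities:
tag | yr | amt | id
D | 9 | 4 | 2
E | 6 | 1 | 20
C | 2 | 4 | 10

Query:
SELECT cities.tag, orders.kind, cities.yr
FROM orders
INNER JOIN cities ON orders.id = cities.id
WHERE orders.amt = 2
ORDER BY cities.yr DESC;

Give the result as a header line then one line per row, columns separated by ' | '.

== RESULT ==
cities.tag | orders.kind | cities.yr
D | red | 9

Derivation:
After JOIN cities (2 rows):
orders.id | orders.amt | orders.kind | cities.tag | cities.yr | cities.amt | cities.id
2 | 2 | red | D | 9 | 4 | 2
2 | 3 | red | D | 9 | 4 | 2
After WHERE (1 rows):
orders.id | orders.amt | orders.kind | cities.tag | cities.yr | cities.amt | cities.id
2 | 2 | red | D | 9 | 4 | 2
After SELECT (1 rows):
cities.tag | orders.kind | cities.yr
D | red | 9
After ORDER BY (1 rows):
cities.tag | orders.kind | cities.yr
D | red | 9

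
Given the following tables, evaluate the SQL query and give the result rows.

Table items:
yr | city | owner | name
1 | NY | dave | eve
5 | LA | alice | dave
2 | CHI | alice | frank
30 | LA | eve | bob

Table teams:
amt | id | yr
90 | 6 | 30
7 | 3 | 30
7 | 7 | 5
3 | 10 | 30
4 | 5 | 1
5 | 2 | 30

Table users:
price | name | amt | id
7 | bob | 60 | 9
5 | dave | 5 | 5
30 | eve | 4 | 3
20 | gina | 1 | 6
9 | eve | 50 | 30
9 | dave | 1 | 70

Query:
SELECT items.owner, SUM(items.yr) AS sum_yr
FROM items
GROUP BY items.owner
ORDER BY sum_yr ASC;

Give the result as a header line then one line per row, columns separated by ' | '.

After GROUP BY (3 rows):
items.owner | sum_yr
dave | 1
alice | 7
eve | 30
After ORDER BY (3 rows):
items.owner | sum_yr
dave | 1
alice | 7
eve | 30

== RESULT ==
items.owner | sum_yr
dave | 1
alice | 7
eve | 30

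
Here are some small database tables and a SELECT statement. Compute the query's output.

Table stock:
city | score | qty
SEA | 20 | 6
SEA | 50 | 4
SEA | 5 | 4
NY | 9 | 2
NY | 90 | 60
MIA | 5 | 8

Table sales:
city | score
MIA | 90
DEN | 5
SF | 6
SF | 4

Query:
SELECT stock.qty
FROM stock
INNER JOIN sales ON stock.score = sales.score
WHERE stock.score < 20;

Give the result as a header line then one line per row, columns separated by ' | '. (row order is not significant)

After JOIN sales (3 rows):
stock.city | stock.score | stock.qty | sales.city | sales.score
SEA | 5 | 4 | DEN | 5
NY | 90 | 60 | MIA | 90
MIA | 5 | 8 | DEN | 5
After WHERE (2 rows):
stock.city | stock.score | stock.qty | sales.city | sales.score
SEA | 5 | 4 | DEN | 5
MIA | 5 | 8 | DEN | 5
After SELECT (2 rows):
stock.qty
4
8

== RESULT ==
stock.qty
4
8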